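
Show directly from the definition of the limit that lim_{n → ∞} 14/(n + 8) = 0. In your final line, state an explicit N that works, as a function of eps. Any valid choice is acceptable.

N = 14/eps

Let eps > 0. For n ≥ 1, |14/(n + 8) − 0| = 14/(n + 8) ≤ 14/n.
We need 14/n < eps, i.e. n > 14/eps.
Take N = 14/eps. If n > N then |14/(n + 8)| ≤ 14/n < eps.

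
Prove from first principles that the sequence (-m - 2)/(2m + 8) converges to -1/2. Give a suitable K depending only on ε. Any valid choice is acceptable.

Let ε > 0. For m ≥ 1, |(-m - 2)/(2m + 8) + 1/2| = |4|/(2(2m + 8)) = 4/(2(2m + 8)).
Since 2m + 8 ≥ 2m for m ≥ 1, this is ≤ 4/(2·2m) = 1/m.
So |(-m - 2)/(2m + 8) + 1/2| < ε whenever m > 1/ε.
Take K = 1/ε. If m > K then |(-m - 2)/(2m + 8) + 1/2| ≤ 1/m < ε.

K = 1/ε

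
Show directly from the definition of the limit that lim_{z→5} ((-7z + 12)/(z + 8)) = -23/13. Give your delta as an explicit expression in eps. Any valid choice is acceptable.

delta = min(13/2, (169/136)eps)

Fix eps > 0. We want delta > 0 with 0 < |z − 5| < delta ⇒ |(-7z + 12)/(z + 8) + 23/13| < eps.
Combining over a common denominator, (-7z + 12)/(z + 8) + 23/13 = [(-7z + 12)·13 − (-23)·(z + 8)] / [13·(z + 8)] = -68(z − 5) / (13(z + 8)).
So |(-7z + 12)/(z + 8) + 23/13| = 68|z − 5| / (13·|z + 8|).
Restrict delta ≤ 13/2. Then |z − 5| < 13/2 gives |z + 8| = |(z − 5) + 13| ≥ 13 − 13/2 = 13/2.
Hence |(-7z + 12)/(z + 8) + 23/13| < 68|z − 5|/(13·(13/2)) = (136/169)|z − 5|, which is < eps once |z − 5| < (169/136)eps.
Take delta = min(13/2, (169/136)eps). Then 0 < |z − 5| < delta forces both bounds, so |(-7z + 12)/(z + 8) + 23/13| < eps.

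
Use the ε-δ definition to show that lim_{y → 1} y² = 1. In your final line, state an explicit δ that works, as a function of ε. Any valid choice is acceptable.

δ = min(2, ε/4)

Fix ε > 0. We seek δ > 0 with 0 < |y − 1| < δ ⇒ |y² − 1| < ε.
Factor: y² − 1 = (y − 1)(y + 1), so |y² − 1| = |y − 1|·|y + 1|.
Restrict δ ≤ 2. Then |y − 1| < 2 gives |y| < 3, so by the triangle inequality |y + 1| ≤ 3 + 1 = 4.
Hence |y² − 1| ≤ 4|y − 1|, which is < ε once |y − 1| < ε/4.
Take δ = min(2, ε/4). If 0 < |y − 1| < δ then both bounds hold and |y² − 1| ≤ 4|y − 1| < 4·(ε/4) = ε.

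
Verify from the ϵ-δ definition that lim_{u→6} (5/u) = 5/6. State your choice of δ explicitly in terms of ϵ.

δ = min(3, (18/5)ϵ)

Let ϵ > 0. We seek δ > 0 such that 0 < |u − 6| < δ implies |5/u − (5/6)| < ϵ.
|5/u − (5/6)| = 5·|6 − u|/(6·|u|) = 5|u − 6|/(6|u|).
Require δ ≤ 3 so that |u| > 6 − 3 = 3, hence 6|u| > 18.
Then |5/u − (5/6)| < 5|u − 6|/18, which is < ϵ when |u − 6| < (18/5)ϵ.
Take δ = min(3, (18/5)ϵ). Then 0 < |u − 6| < δ gives both |u − 6| < 3 and |u − 6| < (18/5)ϵ, so |5/u − (5/6)| < ϵ.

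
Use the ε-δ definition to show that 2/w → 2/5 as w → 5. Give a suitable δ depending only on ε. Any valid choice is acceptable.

Let ε > 0 be given. We seek δ > 0 such that 0 < |w − 5| < δ implies |2/w − (2/5)| < ε.
|2/w − (2/5)| = 2·|5 − w|/(5·|w|) = 2|w − 5|/(5|w|).
Require δ ≤ 5/2 so that |w| > 5 − 5/2 = 5/2, hence 5|w| > 25/2.
Then |2/w − (2/5)| < 2|w − 5|/(25/2), which is < ε when |w − 5| < (25/4)ε.
Take δ = min(5/2, (25/4)ε). Then 0 < |w − 5| < δ gives both |w − 5| < 5/2 and |w − 5| < (25/4)ε, so |2/w − (2/5)| < ε.

δ = min(5/2, (25/4)ε)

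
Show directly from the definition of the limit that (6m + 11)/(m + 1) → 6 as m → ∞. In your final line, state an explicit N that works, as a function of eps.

Let eps > 0. For m ≥ 1, |(6m + 11)/(m + 1) − 6| = |5|/((m + 1)) = 5/((m + 1)).
Since m + 1 ≥ m for m ≥ 1, this is ≤ 5/(m) = 5/m.
So |(6m + 11)/(m + 1) − 6| < eps whenever m > 5/eps.
Take N = 5/eps. If m > N then |(6m + 11)/(m + 1) − 6| ≤ 5/m < eps.

N = 5/eps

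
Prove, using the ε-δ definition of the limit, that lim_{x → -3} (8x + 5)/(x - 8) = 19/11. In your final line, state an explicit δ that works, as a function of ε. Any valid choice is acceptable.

δ = min(11/2, (121/138)ε)

Suppose ε > 0. We want δ > 0 with 0 < |x + 3| < δ ⇒ |(8x + 5)/(x - 8) − (19/11)| < ε.
Combining over a common denominator, (8x + 5)/(x - 8) − (19/11) = [(8x + 5)·(-11) − (-19)·(x - 8)] / [(-11)·(x - 8)] = -69(x + 3) / ((-11)(x - 8)).
So |(8x + 5)/(x - 8) − (19/11)| = 69|x + 3| / (11·|x − 8|).
Require δ ≤ 11/2, so |x − 8| ≥ |-11| − |x + 3| > 11 − 11/2 = 11/2.
Hence |(8x + 5)/(x - 8) − (19/11)| < 69|x + 3|/(11·(11/2)) = (138/121)|x + 3|, which is < ε once |x + 3| < (121/138)ε.
Take δ = min(11/2, (121/138)ε). Then 0 < |x + 3| < δ forces both bounds, so |(8x + 5)/(x - 8) − (19/11)| < ε.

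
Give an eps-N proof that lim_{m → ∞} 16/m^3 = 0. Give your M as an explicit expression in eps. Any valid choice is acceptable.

Suppose eps > 0. For m ≥ 1, |16/m^3 − 0| = 16/m^3.
16/m^3 < eps ⇔ m^3 > 16/eps ⇔ m > (16/eps)^{1/3}.
Take M = (16/eps)^{1/3}. Then m > M implies 16/m^3 < eps.

M = (16/eps)^{1/3}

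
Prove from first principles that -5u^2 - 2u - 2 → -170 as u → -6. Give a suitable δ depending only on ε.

δ = min(1, ε/63)

Let ε > 0 be given. We want δ > 0 such that 0 < |u + 6| < δ implies |(-5u^2 - 2u - 2) + 170| < ε.
(-5u^2 - 2u - 2) + 170 = -5u^2 - 2u + 168 = (u + 6)(-5u + 28).
So |(-5u^2 - 2u - 2) + 170| = |u + 6|·|-5u + 28|.
Assume first that |u + 6| < 1, so |u| < 7. Then |-5u + 28| ≤ 5·7 + 28 = 63.
Hence |(-5u^2 - 2u - 2) + 170| ≤ 63|u + 6| < ε provided |u + 6| < ε/63.
Take δ = min(1, ε/63). Then 0 < |u + 6| < δ gives both |u + 6| < 1 and |u + 6| < ε/63, so |(-5u^2 - 2u - 2) + 170| < ε.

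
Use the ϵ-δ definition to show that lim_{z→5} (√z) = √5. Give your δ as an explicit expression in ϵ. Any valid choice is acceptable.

Fix ϵ > 0. We want δ > 0 such that 0 < |z − 5| < δ implies |√z − √5| < ϵ.
Rationalise: √z − √5 = (z − 5)/(√z + √5), so |√z − √5| = |z − 5|/(√z + √5).
Restrict δ ≤ 5 so that |z − 5| < 5 forces z > 0, and then √z + √5 > √5.
Hence |√z − √5| < |z − 5|/√5, which is < ϵ once |z − 5| < √5·ϵ.
Take δ = min(5, √5·ϵ). If 0 < |z − 5| < δ then z > 0 and |√z − √5| < |z − 5|/√5 < ϵ.

δ = min(5, √5·ϵ)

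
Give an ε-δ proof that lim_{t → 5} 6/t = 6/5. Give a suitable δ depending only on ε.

δ = min(5/2, (25/12)ε)

Let ε > 0 be given. We seek δ > 0 such that 0 < |t − 5| < δ implies |6/t − (6/5)| < ε.
|6/t − (6/5)| = 6·|5 − t|/(5·|t|) = 6|t − 5|/(5|t|).
Restrict δ ≤ 5/2. Then |t − 5| < 5/2 gives |t| > 5/2, so 5|t| > 25/2.
Then |6/t − (6/5)| < 6|t − 5|/(25/2), which is < ε when |t − 5| < (25/12)ε.
Take δ = min(5/2, (25/12)ε). Then 0 < |t − 5| < δ gives both |t − 5| < 5/2 and |t − 5| < (25/12)ε, so |6/t − (6/5)| < ε.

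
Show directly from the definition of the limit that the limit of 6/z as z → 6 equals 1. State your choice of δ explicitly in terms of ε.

Let ε > 0. We seek δ > 0 such that 0 < |z − 6| < δ implies |6/z − 1| < ε.
|6/z − 1| = 6·|6 − z|/(6·|z|) = 6|z − 6|/(6|z|).
Restrict δ ≤ 3. Then |z − 6| < 3 gives |z| > 3, so 6|z| > 18.
Then |6/z − 1| < 6|z − 6|/18, which is < ε when |z − 6| < 3ε.
Take δ = min(3, 3ε). Then 0 < |z − 6| < δ gives both |z − 6| < 3 and |z − 6| < 3ε, so |6/z − 1| < ε.

δ = min(3, 3ε)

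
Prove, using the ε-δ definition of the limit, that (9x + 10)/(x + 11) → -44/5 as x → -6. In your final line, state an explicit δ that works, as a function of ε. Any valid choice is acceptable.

Fix ε > 0. We want δ > 0 with 0 < |x + 6| < δ ⇒ |(9x + 10)/(x + 11) + 44/5| < ε.
Combining over a common denominator, (9x + 10)/(x + 11) + 44/5 = [(9x + 10)·5 − (-44)·(x + 11)] / [5·(x + 11)] = 89(x + 6) / (5(x + 11)).
So |(9x + 10)/(x + 11) + 44/5| = 89|x + 6| / (5·|x + 11|).
Require δ ≤ 5/2, so |x + 11| ≥ |5| − |x + 6| > 5 − 5/2 = 5/2.
Hence |(9x + 10)/(x + 11) + 44/5| < 89|x + 6|/(5·(5/2)) = (178/25)|x + 6|, which is < ε once |x + 6| < (25/178)ε.
Take δ = min(5/2, (25/178)ε). Then 0 < |x + 6| < δ forces both bounds, so |(9x + 10)/(x + 11) + 44/5| < ε.

δ = min(5/2, (25/178)ε)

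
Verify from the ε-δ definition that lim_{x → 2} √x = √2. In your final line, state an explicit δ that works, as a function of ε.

δ = min(2, √2·ε)

Let ε > 0 be given. We want δ > 0 such that 0 < |x − 2| < δ implies |√x − √2| < ε.
Rationalise: √x − √2 = (x − 2)/(√x + √2), so |√x − √2| = |x − 2|/(√x + √2).
Restrict δ ≤ 2 so that |x − 2| < 2 forces x > 0, and then √x + √2 > √2.
Hence |√x − √2| < |x − 2|/√2, which is < ε once |x − 2| < √2·ε.
Take δ = min(2, √2·ε). If 0 < |x − 2| < δ then x > 0 and |√x − √2| < |x − 2|/√2 < ε.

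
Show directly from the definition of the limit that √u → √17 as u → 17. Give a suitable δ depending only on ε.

Suppose ε > 0. We want δ > 0 such that 0 < |u − 17| < δ implies |√u − √17| < ε.
Multiplying by the conjugate, |√u − √17| = |u − 17|/(√u + √17).
Restrict δ ≤ 17 so that |u − 17| < 17 forces u > 0, and then √u + √17 > √17.
Hence |√u − √17| < |u − 17|/√17, which is < ε once |u − 17| < √17·ε.
Take δ = min(17, √17·ε). If 0 < |u − 17| < δ then u > 0 and |√u − √17| < |u − 17|/√17 < ε.

δ = min(17, √17·ε)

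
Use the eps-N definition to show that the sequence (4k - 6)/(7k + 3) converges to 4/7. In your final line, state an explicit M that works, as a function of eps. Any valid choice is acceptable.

M = (54/49)/eps

Let eps > 0 be given. For k ≥ 1, |(4k - 6)/(7k + 3) − (4/7)| = |-54|/(7(7k + 3)) = 54/(7(7k + 3)).
Since 7k + 3 ≥ 7k for k ≥ 1, this is ≤ 54/(7·7k) = (54/49)/k.
So |(4k - 6)/(7k + 3) − (4/7)| < eps whenever k > (54/49)/eps.
Take M = (54/49)/eps. If k > M then |(4k - 6)/(7k + 3) − (4/7)| ≤ (54/49)/k < eps.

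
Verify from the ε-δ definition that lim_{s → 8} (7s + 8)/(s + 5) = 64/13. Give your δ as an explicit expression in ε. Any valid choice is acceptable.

Fix ε > 0. We want δ > 0 with 0 < |s − 8| < δ ⇒ |(7s + 8)/(s + 5) − (64/13)| < ε.
Combining over a common denominator, (7s + 8)/(s + 5) − (64/13) = [(7s + 8)·13 − 64·(s + 5)] / [13·(s + 5)] = 27(s − 8) / (13(s + 5)).
So |(7s + 8)/(s + 5) − (64/13)| = 27|s − 8| / (13·|s + 5|).
Require δ ≤ 13/2, so |s + 5| ≥ |13| − |s − 8| > 13 − 13/2 = 13/2.
Hence |(7s + 8)/(s + 5) − (64/13)| < 27|s − 8|/(13·(13/2)) = (54/169)|s − 8|, which is < ε once |s − 8| < (169/54)ε.
Take δ = min(13/2, (169/54)ε). Then 0 < |s − 8| < δ forces both bounds, so |(7s + 8)/(s + 5) − (64/13)| < ε.

δ = min(13/2, (169/54)ε)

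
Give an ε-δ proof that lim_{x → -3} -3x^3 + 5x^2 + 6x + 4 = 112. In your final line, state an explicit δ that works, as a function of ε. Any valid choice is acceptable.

Let ε > 0. We want δ > 0 such that 0 < |x + 3| < δ implies |(-3x^3 + 5x^2 + 6x + 4) − 112| < ε.
(-3x^3 + 5x^2 + 6x + 4) − 112 = -3x^3 + 5x^2 + 6x - 108 = (x + 3)(-3x^2 + 14x - 36).
So |(-3x^3 + 5x^2 + 6x + 4) − 112| = |x + 3|·|-3x^2 + 14x - 36|.
Require δ ≤ 1. Then |x + 3| < 1 gives |x| < 4, and by the triangle inequality |-3x^2 + 14x - 36| ≤ 3·4^2 + 14·4 + 36 = 140.
Hence |(-3x^3 + 5x^2 + 6x + 4) − 112| ≤ 140|x + 3| < ε provided |x + 3| < ε/140.
Take δ = min(1, ε/140). Then 0 < |x + 3| < δ gives both |x + 3| < 1 and |x + 3| < ε/140, so |(-3x^3 + 5x^2 + 6x + 4) − 112| < ε.

δ = min(1, ε/140)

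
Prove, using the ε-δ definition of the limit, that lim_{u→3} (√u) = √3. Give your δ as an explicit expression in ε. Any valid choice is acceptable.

Let ε > 0. We want δ > 0 such that 0 < |u − 3| < δ implies |√u − √3| < ε.
Rationalise: √u − √3 = (u − 3)/(√u + √3), so |√u − √3| = |u − 3|/(√u + √3).
Restrict δ ≤ 3 so that |u − 3| < 3 forces u > 0, and then √u + √3 > √3.
Hence |√u − √3| < |u − 3|/√3, which is < ε once |u − 3| < √3·ε.
Take δ = min(3, √3·ε). If 0 < |u − 3| < δ then u > 0 and |√u − √3| < |u − 3|/√3 < ε.

δ = min(3, √3·ε)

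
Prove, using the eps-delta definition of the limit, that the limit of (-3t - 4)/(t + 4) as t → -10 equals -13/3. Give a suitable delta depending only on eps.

delta = min(3, (9/4)eps)

Suppose eps > 0. We want delta > 0 with 0 < |t + 10| < delta ⇒ |(-3t - 4)/(t + 4) + 13/3| < eps.
Combining over a common denominator, (-3t - 4)/(t + 4) + 13/3 = [(-3t - 4)·(-6) − 26·(t + 4)] / [(-6)·(t + 4)] = -8(t + 10) / ((-6)(t + 4)).
So |(-3t - 4)/(t + 4) + 13/3| = 8|t + 10| / (6·|t + 4|).
Restrict delta ≤ 3. Then |t + 10| < 3 gives |t + 4| = |(t + 10) + (-6)| ≥ 6 − 3 = 3.
Hence |(-3t - 4)/(t + 4) + 13/3| < 8|t + 10|/(6·3) = (4/9)|t + 10|, which is < eps once |t + 10| < (9/4)eps.
Take delta = min(3, (9/4)eps). Then 0 < |t + 10| < delta forces both bounds, so |(-3t - 4)/(t + 4) + 13/3| < eps.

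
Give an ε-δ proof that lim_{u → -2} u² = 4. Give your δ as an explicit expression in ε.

Suppose ε > 0. We seek δ > 0 with 0 < |u + 2| < δ ⇒ |u² − 4| < ε.
Factor: u² − 4 = (u + 2)(u - 2), so |u² − 4| = |u + 2|·|u - 2|.
Restrict δ ≤ 1. Then |u + 2| < 1 gives |u| < 3, so by the triangle inequality |u - 2| ≤ 3 + 2 = 5.
Hence |u² − 4| ≤ 5|u + 2|, which is < ε once |u + 2| < ε/5.
Take δ = min(1, ε/5). If 0 < |u + 2| < δ then both bounds hold and |u² − 4| ≤ 5|u + 2| < 5·(ε/5) = ε.

δ = min(1, ε/5)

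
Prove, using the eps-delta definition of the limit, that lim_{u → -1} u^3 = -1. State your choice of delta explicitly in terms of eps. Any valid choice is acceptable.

Suppose eps > 0. We seek delta > 0 with 0 < |u + 1| < delta ⇒ |u^3 + 1| < eps.
Factor: u^3 + 1 = (u + 1)(u^2 - u + 1), so |u^3 + 1| = |u + 1|·|u^2 - u + 1|.
Restrict delta ≤ 2. Then |u + 1| < 2 gives |u| < 3, so by the triangle inequality |u^2 - u + 1| ≤ 3^2 + 3 + 1 = 13.
Hence |u^3 + 1| ≤ 13|u + 1|, which is < eps once |u + 1| < eps/13.
Take delta = min(2, eps/13). If 0 < |u + 1| < delta then both bounds hold and |u^3 + 1| ≤ 13|u + 1| < 13·(eps/13) = eps.

delta = min(2, eps/13)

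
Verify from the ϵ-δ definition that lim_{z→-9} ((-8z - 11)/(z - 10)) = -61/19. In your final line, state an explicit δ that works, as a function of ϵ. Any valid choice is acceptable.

δ = min(19/2, (361/182)ϵ)

Fix ϵ > 0. We want δ > 0 with 0 < |z + 9| < δ ⇒ |(-8z - 11)/(z - 10) + 61/19| < ϵ.
Combining over a common denominator, (-8z - 11)/(z - 10) + 61/19 = [(-8z - 11)·(-19) − 61·(z - 10)] / [(-19)·(z - 10)] = 91(z + 9) / ((-19)(z - 10)).
So |(-8z - 11)/(z - 10) + 61/19| = 91|z + 9| / (19·|z − 10|).
Restrict δ ≤ 19/2. Then |z + 9| < 19/2 gives |z − 10| = |(z + 9) + (-19)| ≥ 19 − 19/2 = 19/2.
Hence |(-8z - 11)/(z - 10) + 61/19| < 91|z + 9|/(19·(19/2)) = (182/361)|z + 9|, which is < ϵ once |z + 9| < (361/182)ϵ.
Take δ = min(19/2, (361/182)ϵ). Then 0 < |z + 9| < δ forces both bounds, so |(-8z - 11)/(z - 10) + 61/19| < ϵ.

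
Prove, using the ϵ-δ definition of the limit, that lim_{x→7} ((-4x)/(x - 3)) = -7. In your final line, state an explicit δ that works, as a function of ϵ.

Suppose ϵ > 0. We want δ > 0 with 0 < |x − 7| < δ ⇒ |(-4x)/(x - 3) + 7| < ϵ.
Combining over a common denominator, (-4x)/(x - 3) + 7 = [(-4x)·4 − (-28)·(x - 3)] / [4·(x - 3)] = 12(x − 7) / (4(x - 3)).
So |(-4x)/(x - 3) + 7| = 12|x − 7| / (4·|x − 3|).
Require δ ≤ 2, so |x − 3| ≥ |4| − |x − 7| > 4 − 2 = 2.
Hence |(-4x)/(x - 3) + 7| < 12|x − 7|/(4·2) = (3/2)|x − 7|, which is < ϵ once |x − 7| < (2/3)ϵ.
Take δ = min(2, (2/3)ϵ). Then 0 < |x − 7| < δ forces both bounds, so |(-4x)/(x - 3) + 7| < ϵ.

δ = min(2, (2/3)ϵ)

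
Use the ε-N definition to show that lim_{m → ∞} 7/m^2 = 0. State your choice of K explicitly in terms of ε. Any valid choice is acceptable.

Suppose ε > 0. For m ≥ 1, |7/m^2 − 0| = 7/m^2.
7/m^2 < ε ⇔ m^2 > 7/ε ⇔ m > (7/ε)^{1/2}.
Take K = (7/ε)^{1/2}. Then m > K implies 7/m^2 < ε.

K = (7/ε)^{1/2}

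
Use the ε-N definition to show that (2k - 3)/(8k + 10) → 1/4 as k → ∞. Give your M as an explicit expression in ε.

Let ε > 0. For k ≥ 1, |(2k - 3)/(8k + 10) − (1/4)| = |-44|/(8(8k + 10)) = 44/(8(8k + 10)).
Since 8k + 10 ≥ 8k for k ≥ 1, this is ≤ 44/(8·8k) = (11/16)/k.
So |(2k - 3)/(8k + 10) − (1/4)| < ε whenever k > (11/16)/ε.
Take M = (11/16)/ε. If k > M then |(2k - 3)/(8k + 10) − (1/4)| ≤ (11/16)/k < ε.

M = (11/16)/ε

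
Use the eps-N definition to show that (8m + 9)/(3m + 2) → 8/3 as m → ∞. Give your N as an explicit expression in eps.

N = (11/9)/eps

Let eps > 0 be given. For m ≥ 1, |(8m + 9)/(3m + 2) − (8/3)| = |11|/(3(3m + 2)) = 11/(3(3m + 2)).
Since 3m + 2 ≥ 3m for m ≥ 1, this is ≤ 11/(3·3m) = (11/9)/m.
So |(8m + 9)/(3m + 2) − (8/3)| < eps whenever m > (11/9)/eps.
Take N = (11/9)/eps. If m > N then |(8m + 9)/(3m + 2) − (8/3)| ≤ (11/9)/m < eps.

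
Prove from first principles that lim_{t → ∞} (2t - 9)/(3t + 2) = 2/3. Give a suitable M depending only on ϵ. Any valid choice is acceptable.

Let ϵ > 0 be given. We seek M > 0 such that t > M implies |(2t - 9)/(3t + 2) − (2/3)| < ϵ.
(2t - 9)/(3t + 2) − (2/3) = (3(2t - 9) − 2(3t + 2)) / (3(3t + 2)) = -31/(3(3t + 2)).
For t > 0 we have 3t + 2 > 3t, so |(2t - 9)/(3t + 2) − (2/3)| = 31/(3(3t + 2)) < 31/(3·3t) = (31/9)/t.
Thus |(2t - 9)/(3t + 2) − (2/3)| < ϵ whenever t > (31/9)/ϵ.
Take M = (31/9)/ϵ. If t > M then |(2t - 9)/(3t + 2) − (2/3)| < (31/9)/t < ϵ.

M = (31/9)/ϵ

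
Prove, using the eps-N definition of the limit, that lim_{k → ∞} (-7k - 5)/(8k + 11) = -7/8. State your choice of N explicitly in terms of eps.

N = (37/64)/eps

Let eps > 0. For k ≥ 1, |(-7k - 5)/(8k + 11) + 7/8| = |37|/(8(8k + 11)) = 37/(8(8k + 11)).
Since 8k + 11 ≥ 8k for k ≥ 1, this is ≤ 37/(8·8k) = (37/64)/k.
So |(-7k - 5)/(8k + 11) + 7/8| < eps whenever k > (37/64)/eps.
Take N = (37/64)/eps. If k > N then |(-7k - 5)/(8k + 11) + 7/8| ≤ (37/64)/k < eps.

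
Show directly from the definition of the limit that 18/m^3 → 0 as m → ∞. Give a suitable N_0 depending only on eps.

N_0 = (18/eps)^{1/3}

Let eps > 0. For m ≥ 1, |18/m^3 − 0| = 18/m^3.
18/m^3 < eps ⇔ m^3 > 18/eps ⇔ m > (18/eps)^{1/3}.
Take N_0 = (18/eps)^{1/3}. Then m > N_0 implies 18/m^3 < eps.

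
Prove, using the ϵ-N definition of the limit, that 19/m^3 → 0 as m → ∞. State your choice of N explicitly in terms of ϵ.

N = (19/ϵ)^{1/3}

Suppose ϵ > 0. For m ≥ 1, |19/m^3 − 0| = 19/m^3.
19/m^3 < ϵ ⇔ m^3 > 19/ϵ ⇔ m > (19/ϵ)^{1/3}.
Take N = (19/ϵ)^{1/3}. Then m > N implies 19/m^3 < ϵ.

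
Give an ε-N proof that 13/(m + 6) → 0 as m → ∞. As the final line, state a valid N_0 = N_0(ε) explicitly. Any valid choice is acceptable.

Fix ε > 0. For m ≥ 1, |13/(m + 6) − 0| = 13/(m + 6) ≤ 13/m.
We need 13/m < ε, i.e. m > 13/ε.
Take N_0 = 13/ε. If m > N_0 then |13/(m + 6)| ≤ 13/m < ε.

N_0 = 13/ε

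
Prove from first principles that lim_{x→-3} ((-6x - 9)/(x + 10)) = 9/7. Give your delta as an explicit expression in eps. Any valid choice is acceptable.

delta = min(7/2, (49/102)eps)

Let eps > 0. We want delta > 0 with 0 < |x + 3| < delta ⇒ |(-6x - 9)/(x + 10) − (9/7)| < eps.
Combining over a common denominator, (-6x - 9)/(x + 10) − (9/7) = [(-6x - 9)·7 − 9·(x + 10)] / [7·(x + 10)] = -51(x + 3) / (7(x + 10)).
So |(-6x - 9)/(x + 10) − (9/7)| = 51|x + 3| / (7·|x + 10|).
Require delta ≤ 7/2, so |x + 10| ≥ |7| − |x + 3| > 7 − 7/2 = 7/2.
Hence |(-6x - 9)/(x + 10) − (9/7)| < 51|x + 3|/(7·(7/2)) = (102/49)|x + 3|, which is < eps once |x + 3| < (49/102)eps.
Take delta = min(7/2, (49/102)eps). Then 0 < |x + 3| < delta forces both bounds, so |(-6x - 9)/(x + 10) − (9/7)| < eps.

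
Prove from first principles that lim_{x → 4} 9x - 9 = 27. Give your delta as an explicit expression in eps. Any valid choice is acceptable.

delta = eps/9

Fix eps > 0. We need delta > 0 so that 0 < |x − 4| < delta implies |(9x - 9) − 27| < eps.
|(9x - 9) − 27| = |9x - 36| = 9|x − 4|.
Thus it suffices that |x − 4| < eps/9.
Take delta = eps/9. If 0 < |x − 4| < delta then |(9x - 9) − 27| = 9|x − 4| < 9·(eps/9) = eps.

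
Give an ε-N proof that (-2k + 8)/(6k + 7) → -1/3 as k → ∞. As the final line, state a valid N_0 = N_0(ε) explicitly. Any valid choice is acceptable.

Fix ε > 0. For k ≥ 1, |(-2k + 8)/(6k + 7) + 1/3| = |62|/(6(6k + 7)) = 62/(6(6k + 7)).
Since 6k + 7 ≥ 6k for k ≥ 1, this is ≤ 62/(6·6k) = (31/18)/k.
So |(-2k + 8)/(6k + 7) + 1/3| < ε whenever k > (31/18)/ε.
Take N_0 = (31/18)/ε. If k > N_0 then |(-2k + 8)/(6k + 7) + 1/3| ≤ (31/18)/k < ε.

N_0 = (31/18)/ε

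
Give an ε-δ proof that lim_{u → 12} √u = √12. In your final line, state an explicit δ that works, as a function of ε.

δ = min(12, √12·ε)

Let ε > 0 be given. We want δ > 0 such that 0 < |u − 12| < δ implies |√u − √12| < ε.
Rationalise: √u − √12 = (u − 12)/(√u + √12), so |√u − √12| = |u − 12|/(√u + √12).
Restrict δ ≤ 12 so that |u − 12| < 12 forces u > 0, and then √u + √12 > √12.
Hence |√u − √12| < |u − 12|/√12, which is < ε once |u − 12| < √12·ε.
Take δ = min(12, √12·ε). If 0 < |u − 12| < δ then u > 0 and |√u − √12| < |u − 12|/√12 < ε.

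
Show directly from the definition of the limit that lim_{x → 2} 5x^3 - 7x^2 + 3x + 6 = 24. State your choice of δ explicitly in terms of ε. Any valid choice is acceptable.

δ = min(1, ε/63)

Suppose ε > 0. We want δ > 0 such that 0 < |x − 2| < δ implies |(5x^3 - 7x^2 + 3x + 6) − 24| < ε.
(5x^3 - 7x^2 + 3x + 6) − 24 = 5x^3 - 7x^2 + 3x - 18 = (x − 2)(5x^2 + 3x + 9).
So |(5x^3 - 7x^2 + 3x + 6) − 24| = |x − 2|·|5x^2 + 3x + 9|.
Assume first that |x − 2| < 1, so |x| < 3. Then |5x^2 + 3x + 9| ≤ 5·3^2 + 3·3 + 9 = 63.
Hence |(5x^3 - 7x^2 + 3x + 6) − 24| ≤ 63|x − 2| < ε provided |x − 2| < ε/63.
Take δ = min(1, ε/63). Then 0 < |x − 2| < δ gives both |x − 2| < 1 and |x − 2| < ε/63, so |(5x^3 - 7x^2 + 3x + 6) − 24| < ε.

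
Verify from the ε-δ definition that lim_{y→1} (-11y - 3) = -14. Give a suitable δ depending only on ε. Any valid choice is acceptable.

Suppose ε > 0. We need δ > 0 so that 0 < |y − 1| < δ implies |(-11y - 3) + 14| < ε.
Since (-11y - 3) + 14 = -11(y − 1), we have |(-11y - 3) + 14| = 11|y − 1|.
So 11|y − 1| < ε exactly when |y − 1| < ε/11.
Choosing δ = ε/11 gives |(-11y - 3) + 14| = 11|y − 1| < ε whenever |y − 1| < δ.

δ = ε/11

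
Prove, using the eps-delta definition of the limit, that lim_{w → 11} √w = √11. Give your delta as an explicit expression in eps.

delta = min(11, √11·eps)

Suppose eps > 0. We want delta > 0 such that 0 < |w − 11| < delta implies |√w − √11| < eps.
Rationalise: √w − √11 = (w − 11)/(√w + √11), so |√w − √11| = |w − 11|/(√w + √11).
Restrict delta ≤ 11 so that |w − 11| < 11 forces w > 0, and then √w + √11 > √11.
Hence |√w − √11| < |w − 11|/√11, which is < eps once |w − 11| < √11·eps.
Take delta = min(11, √11·eps). If 0 < |w − 11| < delta then w > 0 and |√w − √11| < |w − 11|/√11 < eps.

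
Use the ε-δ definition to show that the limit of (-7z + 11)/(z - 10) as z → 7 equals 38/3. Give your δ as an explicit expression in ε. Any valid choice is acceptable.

δ = min(3/2, (9/118)ε)

Let ε > 0. We want δ > 0 with 0 < |z − 7| < δ ⇒ |(-7z + 11)/(z - 10) − (38/3)| < ε.
Combining over a common denominator, (-7z + 11)/(z - 10) − (38/3) = [(-7z + 11)·(-3) − (-38)·(z - 10)] / [(-3)·(z - 10)] = 59(z − 7) / ((-3)(z - 10)).
So |(-7z + 11)/(z - 10) − (38/3)| = 59|z − 7| / (3·|z − 10|).
Restrict δ ≤ 3/2. Then |z − 7| < 3/2 gives |z − 10| = |(z − 7) + (-3)| ≥ 3 − 3/2 = 3/2.
Hence |(-7z + 11)/(z - 10) − (38/3)| < 59|z − 7|/(3·(3/2)) = (118/9)|z − 7|, which is < ε once |z − 7| < (9/118)ε.
Take δ = min(3/2, (9/118)ε). Then 0 < |z − 7| < δ forces both bounds, so |(-7z + 11)/(z - 10) − (38/3)| < ε.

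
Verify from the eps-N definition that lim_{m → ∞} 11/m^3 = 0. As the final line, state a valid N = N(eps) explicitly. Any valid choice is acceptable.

Let eps > 0. For m ≥ 1, |11/m^3 − 0| = 11/m^3.
11/m^3 < eps ⇔ m^3 > 11/eps ⇔ m > (11/eps)^{1/3}.
Take N = (11/eps)^{1/3}. Then m > N implies 11/m^3 < eps.

N = (11/eps)^{1/3}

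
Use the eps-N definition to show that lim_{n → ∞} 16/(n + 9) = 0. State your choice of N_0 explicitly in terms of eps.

Fix eps > 0. For n ≥ 1, |16/(n + 9) − 0| = 16/(n + 9) ≤ 16/n.
We need 16/n < eps, i.e. n > 16/eps.
Take N_0 = 16/eps. If n > N_0 then |16/(n + 9)| ≤ 16/n < eps.

N_0 = 16/eps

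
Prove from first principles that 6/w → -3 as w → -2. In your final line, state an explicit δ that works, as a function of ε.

δ = min(1, (1/3)ε)

Suppose ε > 0. We seek δ > 0 such that 0 < |w + 2| < δ implies |6/w + 3| < ε.
|6/w + 3| = 6·|-2 − w|/(2·|w|) = 6|w + 2|/(2|w|).
Require δ ≤ 1 so that |w| > 2 − 1 = 1, hence 2|w| > 2.
Then |6/w + 3| < 6|w + 2|/2, which is < ε when |w + 2| < (1/3)ε.
Take δ = min(1, (1/3)ε). Then 0 < |w + 2| < δ gives both |w + 2| < 1 and |w + 2| < (1/3)ε, so |6/w + 3| < ε.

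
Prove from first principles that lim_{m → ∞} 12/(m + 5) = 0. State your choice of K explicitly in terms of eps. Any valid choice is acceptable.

K = 12/eps

Suppose eps > 0. For m ≥ 1, |12/(m + 5) − 0| = 12/(m + 5) ≤ 12/m.
We need 12/m < eps, i.e. m > 12/eps.
Take K = 12/eps. If m > K then |12/(m + 5)| ≤ 12/m < eps.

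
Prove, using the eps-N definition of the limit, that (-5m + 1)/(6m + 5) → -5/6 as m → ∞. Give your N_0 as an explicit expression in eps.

N_0 = (31/36)/eps

Let eps > 0. For m ≥ 1, |(-5m + 1)/(6m + 5) + 5/6| = |31|/(6(6m + 5)) = 31/(6(6m + 5)).
Since 6m + 5 ≥ 6m for m ≥ 1, this is ≤ 31/(6·6m) = (31/36)/m.
So |(-5m + 1)/(6m + 5) + 5/6| < eps whenever m > (31/36)/eps.
Take N_0 = (31/36)/eps. If m > N_0 then |(-5m + 1)/(6m + 5) + 5/6| ≤ (31/36)/m < eps.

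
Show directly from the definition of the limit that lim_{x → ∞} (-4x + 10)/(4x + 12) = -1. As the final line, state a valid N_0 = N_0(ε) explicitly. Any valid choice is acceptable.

N_0 = (11/2)/ε

Fix ε > 0. We seek N_0 > 0 such that x > N_0 implies |(-4x + 10)/(4x + 12) + 1| < ε.
(-4x + 10)/(4x + 12) + 1 = (4(-4x + 10) − (-4)(4x + 12)) / (4(4x + 12)) = 88/(4(4x + 12)).
For x > 0 we have 4x + 12 > 4x, so |(-4x + 10)/(4x + 12) + 1| = 88/(4(4x + 12)) < 88/(4·4x) = (11/2)/x.
Thus |(-4x + 10)/(4x + 12) + 1| < ε whenever x > (11/2)/ε.
Take N_0 = (11/2)/ε. If x > N_0 then |(-4x + 10)/(4x + 12) + 1| < (11/2)/x < ε.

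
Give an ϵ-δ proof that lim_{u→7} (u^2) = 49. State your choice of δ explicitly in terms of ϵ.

Let ϵ > 0. We seek δ > 0 with 0 < |u − 7| < δ ⇒ |u^2 − 49| < ϵ.
Factor: u^2 − 49 = (u − 7)(u + 7), so |u^2 − 49| = |u − 7|·|u + 7|.
Restrict δ ≤ 1. Then |u − 7| < 1 gives |u| < 8, so by the triangle inequality |u + 7| ≤ 8 + 7 = 15.
Hence |u^2 − 49| ≤ 15|u − 7|, which is < ϵ once |u − 7| < ϵ/15.
Take δ = min(1, ϵ/15). If 0 < |u − 7| < δ then both bounds hold and |u^2 − 49| ≤ 15|u − 7| < 15·(ϵ/15) = ϵ.

δ = min(1, ϵ/15)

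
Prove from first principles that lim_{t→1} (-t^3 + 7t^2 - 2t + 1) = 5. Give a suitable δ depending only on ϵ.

δ = min(1, ϵ/20)

Suppose ϵ > 0. We want δ > 0 such that 0 < |t − 1| < δ implies |(-t^3 + 7t^2 - 2t + 1) − 5| < ϵ.
(-t^3 + 7t^2 - 2t + 1) − 5 = -t^3 + 7t^2 - 2t - 4 = (t − 1)(-t^2 + 6t + 4).
So |(-t^3 + 7t^2 - 2t + 1) − 5| = |t − 1|·|-t^2 + 6t + 4|.
Assume first that |t − 1| < 1, so |t| < 2. Then |-t^2 + 6t + 4| ≤ 2^2 + 6·2 + 4 = 20.
Hence |(-t^3 + 7t^2 - 2t + 1) − 5| ≤ 20|t − 1| < ϵ provided |t − 1| < ϵ/20.
Choosing δ = min(1, ϵ/20) ensures both conditions, hence |(-t^3 + 7t^2 - 2t + 1) − 5| < ϵ.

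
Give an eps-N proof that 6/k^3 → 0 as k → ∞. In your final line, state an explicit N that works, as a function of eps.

Fix eps > 0. For k ≥ 1, |6/k^3 − 0| = 6/k^3.
6/k^3 < eps ⇔ k^3 > 6/eps ⇔ k > (6/eps)^{1/3}.
Take N = (6/eps)^{1/3}. Then k > N implies 6/k^3 < eps.

N = (6/eps)^{1/3}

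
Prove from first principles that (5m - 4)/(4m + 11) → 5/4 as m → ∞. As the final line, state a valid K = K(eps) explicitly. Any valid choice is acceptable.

Let eps > 0 be given. For m ≥ 1, |(5m - 4)/(4m + 11) − (5/4)| = |-71|/(4(4m + 11)) = 71/(4(4m + 11)).
Since 4m + 11 ≥ 4m for m ≥ 1, this is ≤ 71/(4·4m) = (71/16)/m.
So |(5m - 4)/(4m + 11) − (5/4)| < eps whenever m > (71/16)/eps.
Take K = (71/16)/eps. If m > K then |(5m - 4)/(4m + 11) − (5/4)| ≤ (71/16)/m < eps.

K = (71/16)/eps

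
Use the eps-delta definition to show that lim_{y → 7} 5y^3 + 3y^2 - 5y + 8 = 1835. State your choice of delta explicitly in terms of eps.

Let eps > 0. We want delta > 0 such that 0 < |y − 7| < delta implies |(5y^3 + 3y^2 - 5y + 8) − 1835| < eps.
(5y^3 + 3y^2 - 5y + 8) − 1835 = 5y^3 + 3y^2 - 5y - 1827 = (y − 7)(5y^2 + 38y + 261).
So |(5y^3 + 3y^2 - 5y + 8) − 1835| = |y − 7|·|5y^2 + 38y + 261|.
Require delta ≤ 1. Then |y − 7| < 1 gives |y| < 8, and by the triangle inequality |5y^2 + 38y + 261| ≤ 5·8^2 + 38·8 + 261 = 885.
Hence |(5y^3 + 3y^2 - 5y + 8) − 1835| ≤ 885|y − 7| < eps provided |y − 7| < eps/885.
Take delta = min(1, eps/885). Then 0 < |y − 7| < delta gives both |y − 7| < 1 and |y − 7| < eps/885, so |(5y^3 + 3y^2 - 5y + 8) − 1835| < eps.

delta = min(1, eps/885)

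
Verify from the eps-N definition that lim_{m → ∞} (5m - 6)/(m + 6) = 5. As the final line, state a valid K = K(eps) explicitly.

K = 36/eps

Let eps > 0. For m ≥ 1, |(5m - 6)/(m + 6) − 5| = |-36|/((m + 6)) = 36/((m + 6)).
Since m + 6 ≥ m for m ≥ 1, this is ≤ 36/(m) = 36/m.
So |(5m - 6)/(m + 6) − 5| < eps whenever m > 36/eps.
Take K = 36/eps. If m > K then |(5m - 6)/(m + 6) − 5| ≤ 36/m < eps.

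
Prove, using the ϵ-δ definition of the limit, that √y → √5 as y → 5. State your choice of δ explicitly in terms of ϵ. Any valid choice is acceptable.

Suppose ϵ > 0. We want δ > 0 such that 0 < |y − 5| < δ implies |√y − √5| < ϵ.
Rationalise: √y − √5 = (y − 5)/(√y + √5), so |√y − √5| = |y − 5|/(√y + √5).
Restrict δ ≤ 5 so that |y − 5| < 5 forces y > 0, and then √y + √5 > √5.
Hence |√y − √5| < |y − 5|/√5, which is < ϵ once |y − 5| < √5·ϵ.
Take δ = min(5, √5·ϵ). If 0 < |y − 5| < δ then y > 0 and |√y − √5| < |y − 5|/√5 < ϵ.

δ = min(5, √5·ϵ)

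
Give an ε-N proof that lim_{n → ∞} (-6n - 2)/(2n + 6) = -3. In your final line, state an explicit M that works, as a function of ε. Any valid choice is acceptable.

M = 8/ε

Let ε > 0 be given. For n ≥ 1, |(-6n - 2)/(2n + 6) + 3| = |32|/(2(2n + 6)) = 32/(2(2n + 6)).
Since 2n + 6 ≥ 2n for n ≥ 1, this is ≤ 32/(2·2n) = 8/n.
So |(-6n - 2)/(2n + 6) + 3| < ε whenever n > 8/ε.
Take M = 8/ε. If n > M then |(-6n - 2)/(2n + 6) + 3| ≤ 8/n < ε.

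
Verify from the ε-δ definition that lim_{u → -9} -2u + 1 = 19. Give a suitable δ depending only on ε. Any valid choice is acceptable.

Suppose ε > 0. We need δ > 0 so that 0 < |u + 9| < δ implies |(-2u + 1) − 19| < ε.
|(-2u + 1) − 19| = |-2u - 18| = 2|u + 9|.
So 2|u + 9| < ε exactly when |u + 9| < ε/2.
Choosing δ = ε/2 gives |(-2u + 1) − 19| = 2|u + 9| < ε whenever |u + 9| < δ.

δ = ε/2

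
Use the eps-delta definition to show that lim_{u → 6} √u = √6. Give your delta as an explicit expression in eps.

delta = min(6, √6·eps)

Let eps > 0 be given. We want delta > 0 such that 0 < |u − 6| < delta implies |√u − √6| < eps.
Rationalise: √u − √6 = (u − 6)/(√u + √6), so |√u − √6| = |u − 6|/(√u + √6).
Restrict delta ≤ 6 so that |u − 6| < 6 forces u > 0, and then √u + √6 > √6.
Hence |√u − √6| < |u − 6|/√6, which is < eps once |u − 6| < √6·eps.
Take delta = min(6, √6·eps). If 0 < |u − 6| < delta then u > 0 and |√u − √6| < |u − 6|/√6 < eps.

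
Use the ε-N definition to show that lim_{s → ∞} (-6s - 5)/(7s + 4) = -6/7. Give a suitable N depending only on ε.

Let ε > 0 be given. We seek N > 0 such that s > N implies |(-6s - 5)/(7s + 4) + 6/7| < ε.
(-6s - 5)/(7s + 4) + 6/7 = (7(-6s - 5) − (-6)(7s + 4)) / (7(7s + 4)) = -11/(7(7s + 4)).
For s > 0 we have 7s + 4 > 7s, so |(-6s - 5)/(7s + 4) + 6/7| = 11/(7(7s + 4)) < 11/(7·7s) = (11/49)/s.
Thus |(-6s - 5)/(7s + 4) + 6/7| < ε whenever s > (11/49)/ε.
Take N = (11/49)/ε. If s > N then |(-6s - 5)/(7s + 4) + 6/7| < (11/49)/s < ε.

N = (11/49)/ε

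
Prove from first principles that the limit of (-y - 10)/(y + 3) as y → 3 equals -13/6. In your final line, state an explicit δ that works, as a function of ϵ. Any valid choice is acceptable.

Let ϵ > 0 be given. We want δ > 0 with 0 < |y − 3| < δ ⇒ |(-y - 10)/(y + 3) + 13/6| < ϵ.
Combining over a common denominator, (-y - 10)/(y + 3) + 13/6 = [(-y - 10)·6 − (-13)·(y + 3)] / [6·(y + 3)] = 7(y − 3) / (6(y + 3)).
So |(-y - 10)/(y + 3) + 13/6| = 7|y − 3| / (6·|y + 3|).
Require δ ≤ 3, so |y + 3| ≥ |6| − |y − 3| > 6 − 3 = 3.
Hence |(-y - 10)/(y + 3) + 13/6| < 7|y − 3|/(6·3) = (7/18)|y − 3|, which is < ϵ once |y − 3| < (18/7)ϵ.
Take δ = min(3, (18/7)ϵ). Then 0 < |y − 3| < δ forces both bounds, so |(-y - 10)/(y + 3) + 13/6| < ϵ.

δ = min(3, (18/7)ϵ)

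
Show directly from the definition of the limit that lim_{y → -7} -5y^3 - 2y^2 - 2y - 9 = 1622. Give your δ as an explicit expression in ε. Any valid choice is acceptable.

Let ε > 0. We want δ > 0 such that 0 < |y + 7| < δ implies |(-5y^3 - 2y^2 - 2y - 9) − 1622| < ε.
(-5y^3 - 2y^2 - 2y - 9) − 1622 = -5y^3 - 2y^2 - 2y - 1631 = (y + 7)(-5y^2 + 33y - 233).
So |(-5y^3 - 2y^2 - 2y - 9) − 1622| = |y + 7|·|-5y^2 + 33y - 233|.
Assume first that |y + 7| < 1, so |y| < 8. Then |-5y^2 + 33y - 233| ≤ 5·8^2 + 33·8 + 233 = 817.
Hence |(-5y^3 - 2y^2 - 2y - 9) − 1622| ≤ 817|y + 7| < ε provided |y + 7| < ε/817.
Take δ = min(1, ε/817). Then 0 < |y + 7| < δ gives both |y + 7| < 1 and |y + 7| < ε/817, so |(-5y^3 - 2y^2 - 2y - 9) − 1622| < ε.

δ = min(1, ε/817)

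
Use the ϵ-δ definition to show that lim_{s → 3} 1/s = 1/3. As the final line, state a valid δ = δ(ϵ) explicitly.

Fix ϵ > 0. We seek δ > 0 such that 0 < |s − 3| < δ implies |1/s − (1/3)| < ϵ.
|1/s − (1/3)| = |3 − s|/(3·|s|) = |s − 3|/(3|s|).
Require δ ≤ 3/2 so that |s| > 3 − 3/2 = 3/2, hence 3|s| > 9/2.
Then |1/s − (1/3)| < |s − 3|/(9/2), which is < ϵ when |s − 3| < (9/2)ϵ.
Take δ = min(3/2, (9/2)ϵ). Then 0 < |s − 3| < δ gives both |s − 3| < 3/2 and |s − 3| < (9/2)ϵ, so |1/s − (1/3)| < ϵ.

δ = min(3/2, (9/2)ϵ)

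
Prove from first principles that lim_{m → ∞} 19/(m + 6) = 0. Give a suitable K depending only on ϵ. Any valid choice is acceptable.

K = 19/ϵ

Let ϵ > 0 be given. For m ≥ 1, |19/(m + 6) − 0| = 19/(m + 6) ≤ 19/m.
We need 19/m < ϵ, i.e. m > 19/ϵ.
Take K = 19/ϵ. If m > K then |19/(m + 6)| ≤ 19/m < ϵ.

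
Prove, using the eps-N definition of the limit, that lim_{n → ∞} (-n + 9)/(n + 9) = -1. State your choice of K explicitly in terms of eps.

Fix eps > 0. For n ≥ 1, |(-n + 9)/(n + 9) + 1| = |18|/((n + 9)) = 18/((n + 9)).
Since n + 9 ≥ n for n ≥ 1, this is ≤ 18/(n) = 18/n.
So |(-n + 9)/(n + 9) + 1| < eps whenever n > 18/eps.
Take K = 18/eps. If n > K then |(-n + 9)/(n + 9) + 1| ≤ 18/n < eps.

K = 18/eps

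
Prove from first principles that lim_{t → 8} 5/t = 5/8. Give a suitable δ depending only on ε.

Let ε > 0. We seek δ > 0 such that 0 < |t − 8| < δ implies |5/t − (5/8)| < ε.
|5/t − (5/8)| = 5·|8 − t|/(8·|t|) = 5|t − 8|/(8|t|).
Restrict δ ≤ 4. Then |t − 8| < 4 gives |t| > 4, so 8|t| > 32.
Then |5/t − (5/8)| < 5|t − 8|/32, which is < ε when |t − 8| < (32/5)ε.
Take δ = min(4, (32/5)ε). Then 0 < |t − 8| < δ gives both |t − 8| < 4 and |t − 8| < (32/5)ε, so |5/t − (5/8)| < ε.

δ = min(4, (32/5)ε)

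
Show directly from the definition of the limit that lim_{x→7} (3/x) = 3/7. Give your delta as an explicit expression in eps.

Let eps > 0 be given. We seek delta > 0 such that 0 < |x − 7| < delta implies |3/x − (3/7)| < eps.
|3/x − (3/7)| = 3·|7 − x|/(7·|x|) = 3|x − 7|/(7|x|).
Require delta ≤ 7/2 so that |x| > 7 − 7/2 = 7/2, hence 7|x| > 49/2.
Then |3/x − (3/7)| < 3|x − 7|/(49/2), which is < eps when |x − 7| < (49/6)eps.
Take delta = min(7/2, (49/6)eps). Then 0 < |x − 7| < delta gives both |x − 7| < 7/2 and |x − 7| < (49/6)eps, so |3/x − (3/7)| < eps.

delta = min(7/2, (49/6)eps)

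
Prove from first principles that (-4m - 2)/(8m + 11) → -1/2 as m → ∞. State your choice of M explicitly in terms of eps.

M = (7/16)/eps

Let eps > 0. For m ≥ 1, |(-4m - 2)/(8m + 11) + 1/2| = |28|/(8(8m + 11)) = 28/(8(8m + 11)).
Since 8m + 11 ≥ 8m for m ≥ 1, this is ≤ 28/(8·8m) = (7/16)/m.
So |(-4m - 2)/(8m + 11) + 1/2| < eps whenever m > (7/16)/eps.
Take M = (7/16)/eps. If m > M then |(-4m - 2)/(8m + 11) + 1/2| ≤ (7/16)/m < eps.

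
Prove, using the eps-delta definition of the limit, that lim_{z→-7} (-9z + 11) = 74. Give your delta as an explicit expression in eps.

delta = eps/9

Let eps > 0 be given. We need delta > 0 so that 0 < |z + 7| < delta implies |(-9z + 11) − 74| < eps.
Since (-9z + 11) − 74 = -9(z + 7), we have |(-9z + 11) − 74| = 9|z + 7|.
So 9|z + 7| < eps exactly when |z + 7| < eps/9.
Choosing delta = eps/9 gives |(-9z + 11) − 74| = 9|z + 7| < eps whenever |z + 7| < delta.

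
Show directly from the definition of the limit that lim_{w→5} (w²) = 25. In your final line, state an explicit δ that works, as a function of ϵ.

Fix ϵ > 0. We seek δ > 0 with 0 < |w − 5| < δ ⇒ |w² − 25| < ϵ.
Factor: w² − 25 = (w − 5)(w + 5), so |w² − 25| = |w − 5|·|w + 5|.
Restrict δ ≤ 1. Then |w − 5| < 1 gives |w| < 6, so by the triangle inequality |w + 5| ≤ 6 + 5 = 11.
Hence |w² − 25| ≤ 11|w − 5|, which is < ϵ once |w − 5| < ϵ/11.
Take δ = min(1, ϵ/11). If 0 < |w − 5| < δ then both bounds hold and |w² − 25| ≤ 11|w − 5| < 11·(ϵ/11) = ϵ.

δ = min(1, ϵ/11)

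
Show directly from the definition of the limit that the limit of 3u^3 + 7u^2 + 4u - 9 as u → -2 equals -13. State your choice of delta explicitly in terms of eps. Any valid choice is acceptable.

Suppose eps > 0. We want delta > 0 such that 0 < |u + 2| < delta implies |(3u^3 + 7u^2 + 4u - 9) + 13| < eps.
(3u^3 + 7u^2 + 4u - 9) + 13 = 3u^3 + 7u^2 + 4u + 4 = (u + 2)(3u^2 + u + 2).
So |(3u^3 + 7u^2 + 4u - 9) + 13| = |u + 2|·|3u^2 + u + 2|.
Assume first that |u + 2| < 1, so |u| < 3. Then |3u^2 + u + 2| ≤ 3·3^2 + 3 + 2 = 32.
Hence |(3u^3 + 7u^2 + 4u - 9) + 13| ≤ 32|u + 2| < eps provided |u + 2| < eps/32.
Take delta = min(1, eps/32). Then 0 < |u + 2| < delta gives both |u + 2| < 1 and |u + 2| < eps/32, so |(3u^3 + 7u^2 + 4u - 9) + 13| < eps.

delta = min(1, eps/32)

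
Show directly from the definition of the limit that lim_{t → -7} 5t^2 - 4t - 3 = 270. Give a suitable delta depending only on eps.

delta = min(1, eps/79)

Suppose eps > 0. We want delta > 0 such that 0 < |t + 7| < delta implies |(5t^2 - 4t - 3) − 270| < eps.
(5t^2 - 4t - 3) − 270 = 5t^2 - 4t - 273 = (t + 7)(5t - 39).
So |(5t^2 - 4t - 3) − 270| = |t + 7|·|5t - 39|.
Require delta ≤ 1. Then |t + 7| < 1 gives |t| < 8, and by the triangle inequality |5t - 39| ≤ 5·8 + 39 = 79.
Hence |(5t^2 - 4t - 3) − 270| ≤ 79|t + 7| < eps provided |t + 7| < eps/79.
Choosing delta = min(1, eps/79) ensures both conditions, hence |(5t^2 - 4t - 3) − 270| < eps.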